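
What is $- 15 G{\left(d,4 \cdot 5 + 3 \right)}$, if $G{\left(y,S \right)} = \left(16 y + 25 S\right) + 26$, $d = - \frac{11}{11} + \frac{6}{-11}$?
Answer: $- \frac{95085}{11} \approx -8644.1$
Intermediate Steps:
$d = - \frac{17}{11}$ ($d = \left(-11\right) \frac{1}{11} + 6 \left(- \frac{1}{11}\right) = -1 - \frac{6}{11} = - \frac{17}{11} \approx -1.5455$)
$G{\left(y,S \right)} = 26 + 16 y + 25 S$
$- 15 G{\left(d,4 \cdot 5 + 3 \right)} = - 15 \left(26 + 16 \left(- \frac{17}{11}\right) + 25 \left(4 \cdot 5 + 3\right)\right) = - 15 \left(26 - \frac{272}{11} + 25 \left(20 + 3\right)\right) = - 15 \left(26 - \frac{272}{11} + 25 \cdot 23\right) = - 15 \left(26 - \frac{272}{11} + 575\right) = \left(-15\right) \frac{6339}{11} = - \frac{95085}{11}$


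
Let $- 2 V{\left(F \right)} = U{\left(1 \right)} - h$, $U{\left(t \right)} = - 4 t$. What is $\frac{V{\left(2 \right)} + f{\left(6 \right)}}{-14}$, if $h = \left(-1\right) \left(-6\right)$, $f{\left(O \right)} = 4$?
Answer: $- \frac{9}{14} \approx -0.64286$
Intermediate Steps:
$h = 6$
$V{\left(F \right)} = 5$ ($V{\left(F \right)} = - \frac{\left(-4\right) 1 - 6}{2} = - \frac{-4 - 6}{2} = \left(- \frac{1}{2}\right) \left(-10\right) = 5$)
$\frac{V{\left(2 \right)} + f{\left(6 \right)}}{-14} = \frac{5 + 4}{-14} = \left(- \frac{1}{14}\right) 9 = - \frac{9}{14}$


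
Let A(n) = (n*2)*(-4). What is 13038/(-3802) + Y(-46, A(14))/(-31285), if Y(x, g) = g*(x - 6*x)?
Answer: -30995431/11894557 ≈ -2.6059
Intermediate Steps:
A(n) = -8*n (A(n) = (2*n)*(-4) = -8*n)
Y(x, g) = -5*g*x (Y(x, g) = g*(-5*x) = -5*g*x)
13038/(-3802) + Y(-46, A(14))/(-31285) = 13038/(-3802) - 5*(-8*14)*(-46)/(-31285) = 13038*(-1/3802) - 5*(-112)*(-46)*(-1/31285) = -6519/1901 - 25760*(-1/31285) = -6519/1901 + 5152/6257 = -30995431/11894557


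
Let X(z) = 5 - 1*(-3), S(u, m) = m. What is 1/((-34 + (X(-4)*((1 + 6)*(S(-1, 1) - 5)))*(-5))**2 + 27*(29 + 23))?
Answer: 1/1180800 ≈ 8.4688e-7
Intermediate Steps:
X(z) = 8 (X(z) = 5 + 3 = 8)
1/((-34 + (X(-4)*((1 + 6)*(S(-1, 1) - 5)))*(-5))**2 + 27*(29 + 23)) = 1/((-34 + (8*((1 + 6)*(1 - 5)))*(-5))**2 + 27*(29 + 23)) = 1/((-34 + (8*(7*(-4)))*(-5))**2 + 27*52) = 1/((-34 + (8*(-28))*(-5))**2 + 1404) = 1/((-34 - 224*(-5))**2 + 1404) = 1/((-34 + 1120)**2 + 1404) = 1/(1086**2 + 1404) = 1/(1179396 + 1404) = 1/1180800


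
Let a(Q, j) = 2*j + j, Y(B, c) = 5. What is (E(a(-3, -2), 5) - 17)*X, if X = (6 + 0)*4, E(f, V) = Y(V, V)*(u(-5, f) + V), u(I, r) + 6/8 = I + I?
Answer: -1098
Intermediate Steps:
u(I, r) = -3/4 + 2*I (u(I, r) = -3/4 + (I + I) = -3/4 + 2*I)
a(Q, j) = 3*j
E(f, V) = -215/4 + 5*V (E(f, V) = 5*((-3/4 + 2*(-5)) + V) = 5*((-3/4 - 10) + V) = 5*(-43/4 + V) = -215/4 + 5*V)
X = 24 (X = 6*4 = 24)
(E(a(-3, -2), 5) - 17)*X = ((-215/4 + 5*5) - 17)*24 = ((-215/4 + 25) - 17)*24 = (-115/4 - 17)*24 = -183/4*24 = -1098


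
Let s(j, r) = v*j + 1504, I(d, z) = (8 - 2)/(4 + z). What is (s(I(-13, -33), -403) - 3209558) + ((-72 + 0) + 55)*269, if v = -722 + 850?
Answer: -93166951/29 ≈ -3.2127e+6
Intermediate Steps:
v = 128
I(d, z) = 6/(4 + z)
s(j, r) = 1504 + 128*j (s(j, r) = 128*j + 1504 = 1504 + 128*j)
(s(I(-13, -33), -403) - 3209558) + ((-72 + 0) + 55)*269 = ((1504 + 128*(6/(4 - 33))) - 3209558) + ((-72 + 0) + 55)*269 = ((1504 + 128*(6/(-29))) - 3209558) + (-72 + 55)*269 = ((1504 + 128*(6*(-1/29))) - 3209558) - 17*269 = ((1504 + 128*(-6/29)) - 3209558) - 4573 = ((1504 - 768/29) - 3209558) - 4573 = (42848/29 - 3209558) - 4573 = -93034334/29 - 4573 = -93166951/29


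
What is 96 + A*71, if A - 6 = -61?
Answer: -3809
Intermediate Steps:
A = -55 (A = 6 - 61 = -55)
96 + A*71 = 96 - 55*71 = 96 - 3905 = -3809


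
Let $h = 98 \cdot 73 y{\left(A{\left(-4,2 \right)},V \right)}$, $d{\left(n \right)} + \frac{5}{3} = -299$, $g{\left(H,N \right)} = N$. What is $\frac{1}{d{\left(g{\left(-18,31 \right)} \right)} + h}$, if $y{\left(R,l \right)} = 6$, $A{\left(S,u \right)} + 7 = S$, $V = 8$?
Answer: $\frac{3}{127870} \approx 2.3461 \cdot 10^{-5}$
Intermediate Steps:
$A{\left(S,u \right)} = -7 + S$
$d{\left(n \right)} = - \frac{902}{3}$ ($d{\left(n \right)} = - \frac{5}{3} - 299 = - \frac{902}{3}$)
$h = 42924$ ($h = 98 \cdot 73 \cdot 6 = 7154 \cdot 6 = 42924$)
$\frac{1}{d{\left(g{\left(-18,31 \right)} \right)} + h} = \frac{1}{- \frac{902}{3} + 42924} = \frac{1}{\frac{127870}{3}} = \frac{3}{127870}$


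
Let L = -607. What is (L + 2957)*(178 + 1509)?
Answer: 3964450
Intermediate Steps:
(L + 2957)*(178 + 1509) = (-607 + 2957)*(178 + 1509) = 2350*1687 = 3964450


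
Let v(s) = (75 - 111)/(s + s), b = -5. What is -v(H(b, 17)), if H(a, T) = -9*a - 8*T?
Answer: -18/91 ≈ -0.19780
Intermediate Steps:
v(s) = -18/s (v(s) = -36*1/(2*s) = -18/s)
-v(H(b, 17)) = -(-18)/(-9*(-5) - 8*17) = -(-18)/(45 - 136) = -(-18)/(-91) = -(-18)*(-1)/91 = -1*18/91 = -18/91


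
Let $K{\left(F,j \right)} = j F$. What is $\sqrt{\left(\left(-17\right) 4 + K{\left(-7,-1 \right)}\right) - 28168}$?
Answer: $i \sqrt{28229} \approx 168.01 i$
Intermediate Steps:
$K{\left(F,j \right)} = F j$
$\sqrt{\left(\left(-17\right) 4 + K{\left(-7,-1 \right)}\right) - 28168} = \sqrt{\left(\left(-17\right) 4 - -7\right) - 28168} = \sqrt{\left(-68 + 7\right) - 28168} = \sqrt{-61 - 28168} = \sqrt{-28229} = i \sqrt{28229}$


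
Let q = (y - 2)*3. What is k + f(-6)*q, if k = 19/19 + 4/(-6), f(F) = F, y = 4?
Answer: -107/3 ≈ -35.667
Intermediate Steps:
q = 6 (q = (4 - 2)*3 = 2*3 = 6)
k = 1/3 (k = 19*(1/19) + 4*(-1/6) = 1 - 2/3 = 1/3 ≈ 0.33333)
k + f(-6)*q = 1/3 - 6*6 = 1/3 - 36 = -107/3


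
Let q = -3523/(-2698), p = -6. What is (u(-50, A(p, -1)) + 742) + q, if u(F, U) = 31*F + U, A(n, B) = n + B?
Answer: -2195347/2698 ≈ -813.69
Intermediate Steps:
A(n, B) = B + n
u(F, U) = U + 31*F
q = 3523/2698 (q = -3523*(-1/2698) = 3523/2698 ≈ 1.3058)
(u(-50, A(p, -1)) + 742) + q = (((-1 - 6) + 31*(-50)) + 742) + 3523/2698 = ((-7 - 1550) + 742) + 3523/2698 = (-1557 + 742) + 3523/2698 = -815 + 3523/2698 = -2195347/2698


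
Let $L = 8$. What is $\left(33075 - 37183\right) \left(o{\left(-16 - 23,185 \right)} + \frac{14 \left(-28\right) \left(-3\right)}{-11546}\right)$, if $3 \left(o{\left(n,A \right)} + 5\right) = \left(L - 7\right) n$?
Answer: $\frac{429294216}{5773} \approx 74362.0$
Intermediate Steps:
$o{\left(n,A \right)} = -5 + \frac{n}{3}$ ($o{\left(n,A \right)} = -5 + \frac{\left(8 - 7\right) n}{3} = -5 + \frac{1 n}{3} = -5 + \frac{n}{3}$)
$\left(33075 - 37183\right) \left(o{\left(-16 - 23,185 \right)} + \frac{14 \left(-28\right) \left(-3\right)}{-11546}\right) = \left(33075 - 37183\right) \left(\left(-5 + \frac{-16 - 23}{3}\right) + \frac{14 \left(-28\right) \left(-3\right)}{-11546}\right) = - 4108 \left(\left(-5 + \frac{1}{3} \left(-39\right)\right) + \left(-392\right) \left(-3\right) \left(- \frac{1}{11546}\right)\right) = - 4108 \left(\left(-5 - 13\right) + 1176 \left(- \frac{1}{11546}\right)\right) = - 4108 \left(-18 - \frac{588}{5773}\right) = \left(-4108\right) \left(- \frac{104502}{5773}\right) = \frac{429294216}{5773}$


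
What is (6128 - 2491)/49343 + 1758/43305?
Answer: 81415093/712266205 ≈ 0.11430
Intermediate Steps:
(6128 - 2491)/49343 + 1758/43305 = 3637*(1/49343) + 1758*(1/43305) = 3637/49343 + 586/14435 = 81415093/712266205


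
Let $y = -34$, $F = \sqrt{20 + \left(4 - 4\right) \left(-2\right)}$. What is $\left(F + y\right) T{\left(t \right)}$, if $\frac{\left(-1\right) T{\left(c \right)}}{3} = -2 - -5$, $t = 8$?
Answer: $306 - 18 \sqrt{5} \approx 265.75$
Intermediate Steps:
$F = 2 \sqrt{5}$ ($F = \sqrt{20 + 0 \left(-2\right)} = \sqrt{20 + 0} = \sqrt{20} = 2 \sqrt{5} \approx 4.4721$)
$T{\left(c \right)} = -9$ ($T{\left(c \right)} = - 3 \left(-2 - -5\right) = - 3 \left(-2 + 5\right) = \left(-3\right) 3 = -9$)
$\left(F + y\right) T{\left(t \right)} = \left(2 \sqrt{5} - 34\right) \left(-9\right) = \left(-34 + 2 \sqrt{5}\right) \left(-9\right) = 306 - 18 \sqrt{5}$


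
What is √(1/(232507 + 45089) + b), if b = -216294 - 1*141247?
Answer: I*√765331797515285/46266 ≈ 597.95*I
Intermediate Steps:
b = -357541 (b = -216294 - 141247 = -357541)
√(1/(232507 + 45089) + b) = √(1/(232507 + 45089) - 357541) = √(1/277596 - 357541) = √(-99251951435/277596) = I*√765331797515285/46266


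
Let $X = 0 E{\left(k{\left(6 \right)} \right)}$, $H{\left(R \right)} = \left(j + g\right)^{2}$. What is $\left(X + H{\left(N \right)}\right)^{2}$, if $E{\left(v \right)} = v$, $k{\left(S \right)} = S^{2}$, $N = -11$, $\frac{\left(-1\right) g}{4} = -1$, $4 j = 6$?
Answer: $\frac{14641}{16} \approx 915.06$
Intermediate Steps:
$j = \frac{3}{2}$ ($j = \frac{1}{4} \cdot 6 = \frac{3}{2} \approx 1.5$)
$g = 4$ ($g = \left(-4\right) \left(-1\right) = 4$)
$H{\left(R \right)} = \frac{121}{4}$ ($H{\left(R \right)} = \left(\frac{3}{2} + 4\right)^{2} = \left(\frac{11}{2}\right)^{2} = \frac{121}{4}$)
$X = 0$ ($X = 0 \cdot 6^{2} = 0 \cdot 36 = 0$)
$\left(X + H{\left(N \right)}\right)^{2} = \left(0 + \frac{121}{4}\right)^{2} = \left(\frac{121}{4}\right)^{2} = \frac{14641}{16}$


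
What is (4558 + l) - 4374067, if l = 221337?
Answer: -4148172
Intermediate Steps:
(4558 + l) - 4374067 = (4558 + 221337) - 4374067 = 225895 - 4374067 = -4148172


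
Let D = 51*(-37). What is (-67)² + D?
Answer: 2602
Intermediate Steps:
D = -1887
(-67)² + D = (-67)² - 1887 = 4489 - 1887 = 2602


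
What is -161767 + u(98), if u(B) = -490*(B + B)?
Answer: -257807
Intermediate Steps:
u(B) = -980*B
-161767 + u(98) = -161767 - 980*98 = -161767 - 96040 = -257807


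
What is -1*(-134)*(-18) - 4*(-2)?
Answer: -2404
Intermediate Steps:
-1*(-134)*(-18) - 4*(-2) = 134*(-18) + 8 = -2412 + 8 = -2404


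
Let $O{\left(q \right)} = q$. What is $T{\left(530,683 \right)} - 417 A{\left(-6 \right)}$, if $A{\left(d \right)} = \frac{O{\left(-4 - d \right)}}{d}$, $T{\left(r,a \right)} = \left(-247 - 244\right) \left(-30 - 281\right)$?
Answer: $152840$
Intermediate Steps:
$T{\left(r,a \right)} = 152701$ ($T{\left(r,a \right)} = \left(-491\right) \left(-311\right) = 152701$)
$A{\left(d \right)} = \frac{-4 - d}{d}$
$T{\left(530,683 \right)} - 417 A{\left(-6 \right)} = 152701 - 417 \frac{-4 - -6}{-6} = 152701 - 417 \left(- \frac{-4 + 6}{6}\right) = 152701 - 417 \left(\left(- \frac{1}{6}\right) 2\right) = 152701 - -139 = 152701 + 139 = 152840$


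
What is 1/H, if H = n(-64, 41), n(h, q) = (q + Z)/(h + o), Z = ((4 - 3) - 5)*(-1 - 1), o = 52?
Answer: -12/49 ≈ -0.24490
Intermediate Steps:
Z = 8 (Z = (1 - 5)*(-2) = -4*(-2) = 8)
n(h, q) = (8 + q)/(52 + h) (n(h, q) = (q + 8)/(h + 52) = (8 + q)/(52 + h))
H = -49/12 (H = (8 + 41)/(52 - 64) = 49/(-12) = -1/12*49 = -49/12 ≈ -4.0833)
1/H = 1/(-49/12) = -12/49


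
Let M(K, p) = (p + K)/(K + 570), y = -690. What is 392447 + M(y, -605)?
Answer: 9418987/24 ≈ 3.9246e+5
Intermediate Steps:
M(K, p) = (K + p)/(570 + K)
392447 + M(y, -605) = 392447 + (-690 - 605)/(570 - 690) = 392447 - 1295/(-120) = 392447 - 1/120*(-1295) = 392447 + 259/24 = 9418987/24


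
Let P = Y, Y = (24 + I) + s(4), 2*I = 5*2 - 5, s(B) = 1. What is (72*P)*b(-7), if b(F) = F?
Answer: -13860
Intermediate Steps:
I = 5/2 (I = (5*2 - 5)/2 = (10 - 5)/2 = (1/2)*5 = 5/2 ≈ 2.5000)
Y = 55/2 (Y = (24 + 5/2) + 1 = 53/2 + 1 = 55/2 ≈ 27.500)
P = 55/2 ≈ 27.500
(72*P)*b(-7) = (72*(55/2))*(-7) = 1980*(-7) = -13860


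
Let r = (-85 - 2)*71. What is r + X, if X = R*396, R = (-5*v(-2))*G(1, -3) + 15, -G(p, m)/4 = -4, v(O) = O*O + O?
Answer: -63597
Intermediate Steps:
v(O) = O + O² (v(O) = O² + O = O + O²)
G(p, m) = 16 (G(p, m) = -4*(-4) = 16)
R = -145 (R = -(-10)*(1 - 2)*16 + 15 = -(-10)*(-1)*16 + 15 = -5*2*16 + 15 = -10*16 + 15 = -160 + 15 = -145)
r = -6177 (r = -87*71 = -6177)
X = -57420 (X = -145*396 = -57420)
r + X = -6177 - 57420 = -63597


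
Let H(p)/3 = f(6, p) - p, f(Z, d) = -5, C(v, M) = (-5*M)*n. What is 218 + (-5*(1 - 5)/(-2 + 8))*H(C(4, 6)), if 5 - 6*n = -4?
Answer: 618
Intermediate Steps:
n = 3/2 (n = ⅚ - ⅙*(-4) = ⅚ + ⅔ = 3/2 ≈ 1.5000)
C(v, M) = -15*M/2 (C(v, M) = -5*M*(3/2) = -15*M/2)
H(p) = -15 - 3*p (H(p) = 3*(-5 - p) = -15 - 3*p)
218 + (-5*(1 - 5)/(-2 + 8))*H(C(4, 6)) = 218 + (-5*(1 - 5)/(-2 + 8))*(-15 - (-45)*6/2) = 218 + (-(-20)/6)*(-15 - 3*(-45)) = 218 + (-(-20)/6)*(-15 + 135) = 218 - 5*(-⅔)*120 = 218 + (10/3)*120 = 218 + 400 = 618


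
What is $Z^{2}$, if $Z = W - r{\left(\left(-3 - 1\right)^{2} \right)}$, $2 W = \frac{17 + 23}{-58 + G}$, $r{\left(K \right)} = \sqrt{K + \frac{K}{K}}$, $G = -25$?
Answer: $\frac{117513}{6889} + \frac{40 \sqrt{17}}{83} \approx 19.045$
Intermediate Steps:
$r{\left(K \right)} = \sqrt{1 + K}$ ($r{\left(K \right)} = \sqrt{K + 1} = \sqrt{1 + K}$)
$W = - \frac{20}{83}$ ($W = \frac{\left(17 + 23\right) \frac{1}{-58 - 25}}{2} = \frac{40 \frac{1}{-83}}{2} = \frac{40 \left(- \frac{1}{83}\right)}{2} = \frac{1}{2} \left(- \frac{40}{83}\right) = - \frac{20}{83} \approx -0.24096$)
$Z = - \frac{20}{83} - \sqrt{17}$ ($Z = - \frac{20}{83} - \sqrt{1 + \left(-3 - 1\right)^{2}} = - \frac{20}{83} - \sqrt{1 + \left(-4\right)^{2}} = - \frac{20}{83} - \sqrt{1 + 16} = - \frac{20}{83} - \sqrt{17} \approx -4.3641$)
$Z^{2} = \left(- \frac{20}{83} - \sqrt{17}\right)^{2}$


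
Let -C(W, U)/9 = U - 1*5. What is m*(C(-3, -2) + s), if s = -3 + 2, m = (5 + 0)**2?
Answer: 1550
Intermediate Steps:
m = 25 (m = 5**2 = 25)
C(W, U) = 45 - 9*U (C(W, U) = -9*(U - 1*5) = -9*(U - 5) = -9*(-5 + U) = 45 - 9*U)
s = -1
m*(C(-3, -2) + s) = 25*((45 - 9*(-2)) - 1) = 25*((45 + 18) - 1) = 25*(63 - 1) = 25*62 = 1550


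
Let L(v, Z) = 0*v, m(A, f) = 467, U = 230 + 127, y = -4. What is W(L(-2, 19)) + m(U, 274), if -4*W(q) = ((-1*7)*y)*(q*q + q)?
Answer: 467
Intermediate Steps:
U = 357
L(v, Z) = 0
W(q) = -7*q - 7*q² (W(q) = --1*7*(-4)*(q*q + q)/4 = -(-7*(-4))*(q² + q)/4 = -7*(q + q²) = -(28*q + 28*q²)/4 = -7*q - 7*q²)
W(L(-2, 19)) + m(U, 274) = -7*0*(1 + 0) + 467 = -7*0*1 + 467 = 0 + 467 = 467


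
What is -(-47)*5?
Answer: 235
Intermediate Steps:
-(-47)*5 = -47*(-5) = 235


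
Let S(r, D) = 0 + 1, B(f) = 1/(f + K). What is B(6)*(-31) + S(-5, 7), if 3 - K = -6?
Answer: -16/15 ≈ -1.0667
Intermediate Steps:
K = 9 (K = 3 - 1*(-6) = 3 + 6 = 9)
B(f) = 1/(9 + f) (B(f) = 1/(f + 9) = 1/(9 + f))
S(r, D) = 1
B(6)*(-31) + S(-5, 7) = -31/(9 + 6) + 1 = -31/15 + 1 = -16/15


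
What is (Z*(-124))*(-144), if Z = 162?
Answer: 2892672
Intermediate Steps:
(Z*(-124))*(-144) = (162*(-124))*(-144) = -20088*(-144) = 2892672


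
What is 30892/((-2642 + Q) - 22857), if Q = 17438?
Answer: -30892/8061 ≈ -3.8323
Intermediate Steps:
30892/((-2642 + Q) - 22857) = 30892/((-2642 + 17438) - 22857) = 30892/(14796 - 22857) = 30892/(-8061) = 30892*(-1/8061) = -30892/8061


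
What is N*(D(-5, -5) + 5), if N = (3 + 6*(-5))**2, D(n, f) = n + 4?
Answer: 2916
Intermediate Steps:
D(n, f) = 4 + n
N = 729 (N = (3 - 30)**2 = (-27)**2 = 729)
N*(D(-5, -5) + 5) = 729*((4 - 5) + 5) = 729*(-1 + 5) = 729*4 = 2916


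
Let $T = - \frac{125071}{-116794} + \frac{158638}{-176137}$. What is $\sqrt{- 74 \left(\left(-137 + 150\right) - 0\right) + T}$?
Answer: $\frac{i \sqrt{407043173907850868018618}}{20571744778} \approx 31.013 i$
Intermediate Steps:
$T = \frac{3501664155}{20571744778}$ ($T = \left(-125071\right) \left(- \frac{1}{116794}\right) + 158638 \left(- \frac{1}{176137}\right) = \frac{125071}{116794} - \frac{158638}{176137} = \frac{3501664155}{20571744778} \approx 0.17022$)
$\sqrt{- 74 \left(\left(-137 + 150\right) - 0\right) + T} = \sqrt{- 74 \left(\left(-137 + 150\right) - 0\right) + \frac{3501664155}{20571744778}} = \sqrt{- 74 \left(13 + 0\right) + \frac{3501664155}{20571744778}} = \sqrt{\left(-74\right) 13 + \frac{3501664155}{20571744778}} = \sqrt{-962 + \frac{3501664155}{20571744778}} = \sqrt{- \frac{19786516812281}{20571744778}} = \frac{i \sqrt{407043173907850868018618}}{20571744778}$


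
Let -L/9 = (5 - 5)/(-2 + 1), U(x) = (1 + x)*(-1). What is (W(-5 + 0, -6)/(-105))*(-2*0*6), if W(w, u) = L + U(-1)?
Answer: 0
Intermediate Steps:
U(x) = -1 - x
L = 0 (L = -9*(5 - 5)/(-2 + 1) = -0/(-1) = -0*(-1) = -9*0 = 0)
W(w, u) = 0 (W(w, u) = 0 + (-1 - 1*(-1)) = 0 + (-1 + 1) = 0 + 0 = 0)
(W(-5 + 0, -6)/(-105))*(-2*0*6) = (0/(-105))*(-2*0*6) = (0*(-1/105))*(0*6) = 0*0 = 0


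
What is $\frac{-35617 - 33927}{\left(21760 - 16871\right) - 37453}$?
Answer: $\frac{17386}{8141} \approx 2.1356$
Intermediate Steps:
$\frac{-35617 - 33927}{\left(21760 - 16871\right) - 37453} = - \frac{69544}{4889 - 37453} = - \frac{69544}{-32564} = \left(-69544\right) \left(- \frac{1}{32564}\right) = \frac{17386}{8141}$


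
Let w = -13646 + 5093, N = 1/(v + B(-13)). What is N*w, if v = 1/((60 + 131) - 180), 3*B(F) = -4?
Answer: 282249/41 ≈ 6884.1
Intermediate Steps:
B(F) = -4/3 (B(F) = (1/3)*(-4) = -4/3)
v = 1/11 (v = 1/(191 - 180) = 1/11 ≈ 0.090909)
N = -33/41 (N = 1/(1/11 - 4/3) = 1/(-41/33) = -33/41 ≈ -0.80488)
w = -8553
N*w = -33/41*(-8553) = 282249/41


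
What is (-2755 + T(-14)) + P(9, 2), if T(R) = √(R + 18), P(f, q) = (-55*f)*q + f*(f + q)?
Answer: -3644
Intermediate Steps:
P(f, q) = f*(f + q) - 55*f*q (P(f, q) = -55*f*q + f*(f + q) = f*(f + q) - 55*f*q)
T(R) = √(18 + R)
(-2755 + T(-14)) + P(9, 2) = (-2755 + √(18 - 14)) + 9*(9 - 54*2) = (-2755 + √4) + 9*(9 - 108) = (-2755 + 2) + 9*(-99) = -2753 - 891 = -3644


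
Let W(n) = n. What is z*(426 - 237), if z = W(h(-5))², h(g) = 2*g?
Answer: 18900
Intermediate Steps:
z = 100 (z = (2*(-5))² = (-10)² = 100)
z*(426 - 237) = 100*(426 - 237) = 100*189 = 18900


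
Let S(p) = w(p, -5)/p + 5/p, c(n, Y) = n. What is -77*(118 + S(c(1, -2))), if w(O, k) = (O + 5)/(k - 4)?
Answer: -28259/3 ≈ -9419.7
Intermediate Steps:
w(O, k) = (5 + O)/(-4 + k)
S(p) = 5/p + (-5/9 - p/9)/p (S(p) = ((5 + p)/(-4 - 5))/p + 5/p = ((5 + p)/(-9))/p + 5/p = (-(5 + p)/9)/p + 5/p = (-5/9 - p/9)/p + 5/p = 5/p + (-5/9 - p/9)/p)
-77*(118 + S(c(1, -2))) = -77*(118 + (⅑)*(40 - 1*1)/1) = -77*(118 + (⅑)*1*(40 - 1)) = -77*(118 + (⅑)*1*39) = -77*(118 + 13/3) = -77*367/3 = -28259/3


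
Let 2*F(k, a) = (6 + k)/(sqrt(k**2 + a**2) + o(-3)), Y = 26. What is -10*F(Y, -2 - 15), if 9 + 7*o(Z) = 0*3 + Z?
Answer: -13440/47141 - 7840*sqrt(965)/47141 ≈ -5.4514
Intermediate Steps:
o(Z) = -9/7 + Z/7 (o(Z) = -9/7 + (0*3 + Z)/7 = -9/7 + (0 + Z)/7 = -9/7 + Z/7)
F(k, a) = (6 + k)/(2*(-12/7 + sqrt(a**2 + k**2))) (F(k, a) = ((6 + k)/(sqrt(k**2 + a**2) + (-9/7 + (1/7)*(-3))))/2 = ((6 + k)/(sqrt(a**2 + k**2) + (-9/7 - 3/7)))/2 = ((6 + k)/(sqrt(a**2 + k**2) - 12/7))/2 = ((6 + k)/(-12/7 + sqrt(a**2 + k**2)))/2 = (6 + k)/(2*(-12/7 + sqrt(a**2 + k**2))))
-10*F(Y, -2 - 15) = -35*(6 + 26)/(-12 + 7*sqrt((-2 - 15)**2 + 26**2)) = -35*32/(-12 + 7*sqrt((-17)**2 + 676)) = -35*32/(-12 + 7*sqrt(289 + 676)) = -35*32/(-12 + 7*sqrt(965)) = -1120/(-12 + 7*sqrt(965))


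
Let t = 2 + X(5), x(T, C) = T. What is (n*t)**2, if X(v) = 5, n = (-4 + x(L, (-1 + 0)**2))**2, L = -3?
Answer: 117649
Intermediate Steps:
n = 49 (n = (-4 - 3)**2 = (-7)**2 = 49)
t = 7 (t = 2 + 5 = 7)
(n*t)**2 = (49*7)**2 = 343**2 = 117649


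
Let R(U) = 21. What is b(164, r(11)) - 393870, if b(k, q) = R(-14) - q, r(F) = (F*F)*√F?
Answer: -393849 - 121*√11 ≈ -3.9425e+5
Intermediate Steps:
r(F) = F^(5/2) (r(F) = F²*√F = F^(5/2))
b(k, q) = 21 - q
b(164, r(11)) - 393870 = (21 - 11^(5/2)) - 393870 = (21 - 121*√11) - 393870 = -393849 - 121*√11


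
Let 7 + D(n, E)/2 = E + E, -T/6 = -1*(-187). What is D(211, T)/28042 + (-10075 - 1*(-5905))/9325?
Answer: -15891629/26149165 ≈ -0.60773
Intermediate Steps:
T = -1122 (T = -(-6)*(-187) = -6*187 = -1122)
D(n, E) = -14 + 4*E (D(n, E) = -14 + 2*(E + E) = -14 + 2*(2*E) = -14 + 4*E)
D(211, T)/28042 + (-10075 - 1*(-5905))/9325 = (-14 + 4*(-1122))/28042 + (-10075 - 1*(-5905))/9325 = (-14 - 4488)*(1/28042) + (-10075 + 5905)*(1/9325) = -4502*1/28042 - 4170*1/9325 = -2251/14021 - 834/1865 = -15891629/26149165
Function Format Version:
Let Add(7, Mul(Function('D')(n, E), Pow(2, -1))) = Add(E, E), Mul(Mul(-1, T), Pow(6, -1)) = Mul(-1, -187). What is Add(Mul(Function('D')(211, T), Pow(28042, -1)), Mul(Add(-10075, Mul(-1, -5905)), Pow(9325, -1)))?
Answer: Rational(-15891629, 26149165) ≈ -0.60773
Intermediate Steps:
T = -1122 (T = Mul(-6, Mul(-1, -187)) = Mul(-6, 187) = -1122)
Function('D')(n, E) = Add(-14, Mul(4, E)) (Function('D')(n, E) = Add(-14, Mul(2, Add(E, E))) = Add(-14, Mul(2, Mul(2, E))) = Add(-14, Mul(4, E)))
Add(Mul(Function('D')(211, T), Pow(28042, -1)), Mul(Add(-10075, Mul(-1, -5905)), Pow(9325, -1))) = Add(Mul(Add(-14, Mul(4, -1122)), Pow(28042, -1)), Mul(Add(-10075, Mul(-1, -5905)), Pow(9325, -1))) = Add(Mul(Add(-14, -4488), Rational(1, 28042)), Mul(Add(-10075, 5905), Rational(1, 9325))) = Add(Mul(-4502, Rational(1, 28042)), Mul(-4170, Rational(1, 9325))) = Add(Rational(-2251, 14021), Rational(-834, 1865)) = Rational(-15891629, 26149165)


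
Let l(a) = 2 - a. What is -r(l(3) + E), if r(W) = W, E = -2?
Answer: 3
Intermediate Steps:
-r(l(3) + E) = -((2 - 1*3) - 2) = -((2 - 3) - 2) = -(-1 - 2) = -1*(-3) = 3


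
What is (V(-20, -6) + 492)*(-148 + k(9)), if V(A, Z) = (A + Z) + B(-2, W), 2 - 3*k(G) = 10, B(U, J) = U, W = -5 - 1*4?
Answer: -209728/3 ≈ -69909.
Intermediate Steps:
W = -9 (W = -5 - 4 = -9)
k(G) = -8/3 (k(G) = ⅔ - ⅓*10 = ⅔ - 10/3 = -8/3)
V(A, Z) = -2 + A + Z (V(A, Z) = (A + Z) - 2 = -2 + A + Z)
(V(-20, -6) + 492)*(-148 + k(9)) = ((-2 - 20 - 6) + 492)*(-148 - 8/3) = (-28 + 492)*(-452/3) = 464*(-452/3) = -209728/3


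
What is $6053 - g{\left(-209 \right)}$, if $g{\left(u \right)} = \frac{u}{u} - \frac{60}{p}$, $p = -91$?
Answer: $\frac{550672}{91} \approx 6051.3$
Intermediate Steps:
$g{\left(u \right)} = \frac{151}{91}$ ($g{\left(u \right)} = \frac{u}{u} - \frac{60}{-91} = 1 - - \frac{60}{91} = 1 + \frac{60}{91} = \frac{151}{91}$)
$6053 - g{\left(-209 \right)} = 6053 - \frac{151}{91} = \frac{550672}{91}$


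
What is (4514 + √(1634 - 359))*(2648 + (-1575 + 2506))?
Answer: 16155606 + 17895*√51 ≈ 1.6283e+7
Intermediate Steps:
(4514 + √(1634 - 359))*(2648 + (-1575 + 2506)) = (4514 + √1275)*(2648 + 931) = (4514 + 5*√51)*3579 = 16155606 + 17895*√51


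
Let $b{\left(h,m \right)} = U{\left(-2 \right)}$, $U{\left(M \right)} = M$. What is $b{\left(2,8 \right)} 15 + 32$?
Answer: $2$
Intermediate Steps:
$b{\left(h,m \right)} = -2$
$b{\left(2,8 \right)} 15 + 32 = \left(-2\right) 15 + 32 = -30 + 32 = 2$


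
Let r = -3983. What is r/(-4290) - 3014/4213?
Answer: 350029/1643070 ≈ 0.21303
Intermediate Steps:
r/(-4290) - 3014/4213 = -3983/(-4290) - 3014/4213 = -3983*(-1/4290) - 3014*1/4213 = 3983/4290 - 274/383 = 350029/1643070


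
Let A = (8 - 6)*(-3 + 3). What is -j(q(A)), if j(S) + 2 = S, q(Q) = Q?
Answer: 2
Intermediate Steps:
A = 0 (A = 2*0 = 0)
j(S) = -2 + S
-j(q(A)) = -(-2 + 0) = -1*(-2) = 2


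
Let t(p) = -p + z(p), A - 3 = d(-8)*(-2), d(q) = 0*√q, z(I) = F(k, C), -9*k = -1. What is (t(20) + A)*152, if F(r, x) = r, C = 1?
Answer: -23104/9 ≈ -2567.1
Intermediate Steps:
k = ⅑ (k = -⅑*(-1) = ⅑ ≈ 0.11111)
z(I) = ⅑
d(q) = 0
A = 3 (A = 3 + 0*(-2) = 3 + 0 = 3)
t(p) = ⅑ - p (t(p) = -p + ⅑ = ⅑ - p)
(t(20) + A)*152 = ((⅑ - 1*20) + 3)*152 = ((⅑ - 20) + 3)*152 = (-179/9 + 3)*152 = -152/9*152 = -23104/9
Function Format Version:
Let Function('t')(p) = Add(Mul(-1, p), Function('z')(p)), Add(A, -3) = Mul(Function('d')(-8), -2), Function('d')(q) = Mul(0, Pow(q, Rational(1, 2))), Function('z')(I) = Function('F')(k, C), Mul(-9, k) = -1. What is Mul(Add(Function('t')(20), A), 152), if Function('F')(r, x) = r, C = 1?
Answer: Rational(-23104, 9) ≈ -2567.1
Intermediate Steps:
k = Rational(1, 9) (k = Mul(Rational(-1, 9), -1) = Rational(1, 9) ≈ 0.11111)
Function('z')(I) = Rational(1, 9)
Function('d')(q) = 0
A = 3 (A = Add(3, Mul(0, -2)) = Add(3, 0) = 3)
Function('t')(p) = Add(Rational(1, 9), Mul(-1, p)) (Function('t')(p) = Add(Mul(-1, p), Rational(1, 9)) = Add(Rational(1, 9), Mul(-1, p)))
Mul(Add(Function('t')(20), A), 152) = Mul(Add(Add(Rational(1, 9), Mul(-1, 20)), 3), 152) = Mul(Add(Add(Rational(1, 9), -20), 3), 152) = Mul(Add(Rational(-179, 9), 3), 152) = Mul(Rational(-152, 9), 152) = Rational(-23104, 9)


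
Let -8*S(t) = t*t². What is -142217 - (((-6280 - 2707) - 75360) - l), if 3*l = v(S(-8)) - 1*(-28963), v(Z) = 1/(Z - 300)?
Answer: -34136693/708 ≈ -48216.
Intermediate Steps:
S(t) = -t³/8 (S(t) = -t*t²/8 = -t³/8)
v(Z) = 1/(-300 + Z)
l = 6835267/708 (l = (1/(-300 - ⅛*(-8)³) - 1*(-28963))/3 = (1/(-300 - ⅛*(-512)) + 28963)/3 = (1/(-300 + 64) + 28963)/3 = (1/(-236) + 28963)/3 = (-1/236 + 28963)/3 = (⅓)*(6835267/236) = 6835267/708 ≈ 9654.3)
-142217 - (((-6280 - 2707) - 75360) - l) = -142217 - (((-6280 - 2707) - 75360) - 1*6835267/708) = -142217 - ((-8987 - 75360) - 6835267/708) = -142217 - (-84347 - 6835267/708) = -142217 - 1*(-66552943/708) = -142217 + 66552943/708 = -34136693/708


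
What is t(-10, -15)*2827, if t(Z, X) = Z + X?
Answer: -70675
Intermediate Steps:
t(Z, X) = X + Z
t(-10, -15)*2827 = (-15 - 10)*2827 = -25*2827 = -70675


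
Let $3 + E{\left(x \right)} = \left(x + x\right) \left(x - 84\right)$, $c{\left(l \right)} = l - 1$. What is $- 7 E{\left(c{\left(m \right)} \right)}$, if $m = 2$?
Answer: $1183$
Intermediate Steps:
$c{\left(l \right)} = -1 + l$ ($c{\left(l \right)} = l - 1 = -1 + l$)
$E{\left(x \right)} = -3 + 2 x \left(-84 + x\right)$ ($E{\left(x \right)} = -3 + \left(x + x\right) \left(x - 84\right) = -3 + 2 x \left(-84 + x\right)$)
$- 7 E{\left(c{\left(m \right)} \right)} = - 7 \left(-3 - 168 \left(-1 + 2\right) + 2 \left(-1 + 2\right)^{2}\right) = - 7 \left(-3 - 168 + 2 \cdot 1^{2}\right) = - 7 \left(-3 - 168 + 2 \cdot 1\right) = - 7 \left(-3 - 168 + 2\right) = \left(-7\right) \left(-169\right) = 1183$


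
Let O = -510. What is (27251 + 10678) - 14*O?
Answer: 45069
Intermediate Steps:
(27251 + 10678) - 14*O = (27251 + 10678) - 14*(-510) = 37929 + 7140 = 45069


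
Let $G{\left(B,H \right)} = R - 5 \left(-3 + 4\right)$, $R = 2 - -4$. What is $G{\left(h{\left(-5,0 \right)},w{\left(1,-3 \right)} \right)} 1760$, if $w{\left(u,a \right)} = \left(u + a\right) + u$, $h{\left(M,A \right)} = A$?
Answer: $1760$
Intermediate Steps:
$w{\left(u,a \right)} = a + 2 u$ ($w{\left(u,a \right)} = \left(a + u\right) + u = a + 2 u$)
$R = 6$ ($R = 2 + 4 = 6$)
$G{\left(B,H \right)} = 1$ ($G{\left(B,H \right)} = 6 - 5 \left(-3 + 4\right) = 6 - 5 \cdot 1 = 6 - 5 = 1$)
$G{\left(h{\left(-5,0 \right)},w{\left(1,-3 \right)} \right)} 1760 = 1 \cdot 1760 = 1760$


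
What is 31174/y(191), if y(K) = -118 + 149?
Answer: 31174/31 ≈ 1005.6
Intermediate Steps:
y(K) = 31
31174/y(191) = 31174/31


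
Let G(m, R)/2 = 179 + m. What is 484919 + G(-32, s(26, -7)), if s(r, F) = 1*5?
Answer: 485213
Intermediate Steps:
s(r, F) = 5
G(m, R) = 358 + 2*m (G(m, R) = 2*(179 + m) = 358 + 2*m)
484919 + G(-32, s(26, -7)) = 484919 + (358 + 2*(-32)) = 484919 + (358 - 64) = 484919 + 294 = 485213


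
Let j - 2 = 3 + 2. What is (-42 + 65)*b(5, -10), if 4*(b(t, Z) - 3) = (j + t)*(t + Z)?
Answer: -276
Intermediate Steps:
j = 7 (j = 2 + (3 + 2) = 2 + 5 = 7)
b(t, Z) = 3 + (7 + t)*(Z + t)/4 (b(t, Z) = 3 + ((7 + t)*(t + Z))/4 = 3 + ((7 + t)*(Z + t))/4 = 3 + (7 + t)*(Z + t)/4)
(-42 + 65)*b(5, -10) = (-42 + 65)*(3 + (¼)*5² + (7/4)*(-10) + (7/4)*5 + (¼)*(-10)*5) = 23*(3 + (¼)*25 - 35/2 + 35/4 - 25/2) = 23*(3 + 25/4 - 35/2 + 35/4 - 25/2) = 23*(-12) = -276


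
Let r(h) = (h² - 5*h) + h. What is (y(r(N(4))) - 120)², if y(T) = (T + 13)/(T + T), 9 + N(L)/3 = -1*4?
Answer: 237622225/16641 ≈ 14279.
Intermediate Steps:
N(L) = -39 (N(L) = -27 + 3*(-1*4) = -27 + 3*(-4) = -27 - 12 = -39)
r(h) = h² - 4*h
y(T) = (13 + T)/(2*T) (y(T) = (13 + T)/((2*T)) = (13 + T)*(1/(2*T)) = (13 + T)/(2*T))
(y(r(N(4))) - 120)² = ((13 - 39*(-4 - 39))/(2*((-39*(-4 - 39)))) - 120)² = ((13 - 39*(-43))/(2*((-39*(-43)))) - 120)² = ((½)*(13 + 1677)/1677 - 120)² = ((½)*(1/1677)*1690 - 120)² = (65/129 - 120)² = (-15415/129)² = 237622225/16641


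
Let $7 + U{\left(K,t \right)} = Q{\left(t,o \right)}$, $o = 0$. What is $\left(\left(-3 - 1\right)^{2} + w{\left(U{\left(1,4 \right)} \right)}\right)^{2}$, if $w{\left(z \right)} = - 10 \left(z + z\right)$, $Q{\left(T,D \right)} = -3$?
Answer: $46656$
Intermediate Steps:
$U{\left(K,t \right)} = -10$ ($U{\left(K,t \right)} = -7 - 3 = -10$)
$w{\left(z \right)} = - 20 z$ ($w{\left(z \right)} = - 10 \cdot 2 z = - 20 z$)
$\left(\left(-3 - 1\right)^{2} + w{\left(U{\left(1,4 \right)} \right)}\right)^{2} = \left(\left(-3 - 1\right)^{2} - -200\right)^{2} = \left(\left(-4\right)^{2} + 200\right)^{2} = \left(16 + 200\right)^{2} = 216^{2} = 46656$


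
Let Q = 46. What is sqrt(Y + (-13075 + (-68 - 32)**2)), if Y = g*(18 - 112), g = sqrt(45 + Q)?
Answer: sqrt(-3075 - 94*sqrt(91)) ≈ 63.021*I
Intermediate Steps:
g = sqrt(91) (g = sqrt(45 + 46) = sqrt(91) ≈ 9.5394)
Y = -94*sqrt(91) (Y = sqrt(91)*(18 - 112) = sqrt(91)*(-94) = -94*sqrt(91) ≈ -896.70)
sqrt(Y + (-13075 + (-68 - 32)**2)) = sqrt(-94*sqrt(91) + (-13075 + (-68 - 32)**2)) = sqrt(-94*sqrt(91) + (-13075 + (-100)**2)) = sqrt(-94*sqrt(91) + (-13075 + 10000)) = sqrt(-94*sqrt(91) - 3075) = sqrt(-3075 - 94*sqrt(91))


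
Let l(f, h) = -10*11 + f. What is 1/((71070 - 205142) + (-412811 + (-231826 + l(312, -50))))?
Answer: -1/778507 ≈ -1.2845e-6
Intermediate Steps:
l(f, h) = -110 + f
1/((71070 - 205142) + (-412811 + (-231826 + l(312, -50)))) = 1/((71070 - 205142) + (-412811 + (-231826 + (-110 + 312)))) = 1/(-134072 + (-412811 + (-231826 + 202))) = 1/(-134072 + (-412811 - 231624)) = 1/(-134072 - 644435) = 1/(-778507) = -1/778507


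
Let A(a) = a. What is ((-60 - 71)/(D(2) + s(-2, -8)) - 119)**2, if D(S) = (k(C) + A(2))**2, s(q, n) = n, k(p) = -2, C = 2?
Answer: 674041/64 ≈ 10532.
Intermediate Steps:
D(S) = 0 (D(S) = (-2 + 2)**2 = 0**2 = 0)
((-60 - 71)/(D(2) + s(-2, -8)) - 119)**2 = ((-60 - 71)/(0 - 8) - 119)**2 = (-131/(-8) - 119)**2 = (-131*(-1/8) - 119)**2 = (131/8 - 119)**2 = (-821/8)**2 = 674041/64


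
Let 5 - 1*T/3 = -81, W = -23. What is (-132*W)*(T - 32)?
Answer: 686136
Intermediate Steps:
T = 258 (T = 15 - 3*(-81) = 15 + 243 = 258)
(-132*W)*(T - 32) = (-132*(-23))*(258 - 32) = 3036*226 = 686136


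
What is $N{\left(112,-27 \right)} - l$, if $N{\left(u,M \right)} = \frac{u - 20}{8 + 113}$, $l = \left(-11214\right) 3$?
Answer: $\frac{4070774}{121} \approx 33643.0$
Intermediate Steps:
$l = -33642$
$N{\left(u,M \right)} = - \frac{20}{121} + \frac{u}{121}$ ($N{\left(u,M \right)} = \frac{-20 + u}{121} = \left(-20 + u\right) \frac{1}{121} = - \frac{20}{121} + \frac{u}{121}$)
$N{\left(112,-27 \right)} - l = \left(- \frac{20}{121} + \frac{1}{121} \cdot 112\right) - -33642 = \left(- \frac{20}{121} + \frac{112}{121}\right) + 33642 = \frac{92}{121} + 33642 = \frac{4070774}{121}$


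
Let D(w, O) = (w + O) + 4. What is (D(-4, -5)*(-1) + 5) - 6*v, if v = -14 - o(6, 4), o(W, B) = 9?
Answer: 148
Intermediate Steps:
D(w, O) = 4 + O + w (D(w, O) = (O + w) + 4 = 4 + O + w)
v = -23 (v = -14 - 1*9 = -14 - 9 = -23)
(D(-4, -5)*(-1) + 5) - 6*v = ((4 - 5 - 4)*(-1) + 5) - 6*(-23) = (-5*(-1) + 5) + 138 = (5 + 5) + 138 = 10 + 138 = 148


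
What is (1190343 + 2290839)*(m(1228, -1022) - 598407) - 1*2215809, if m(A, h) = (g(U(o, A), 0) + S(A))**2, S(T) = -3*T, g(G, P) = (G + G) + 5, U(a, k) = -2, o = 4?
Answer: 45137289053115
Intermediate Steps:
g(G, P) = 5 + 2*G (g(G, P) = 2*G + 5 = 5 + 2*G)
m(A, h) = (1 - 3*A)**2 (m(A, h) = ((5 + 2*(-2)) - 3*A)**2 = ((5 - 4) - 3*A)**2 = (1 - 3*A)**2)
(1190343 + 2290839)*(m(1228, -1022) - 598407) - 1*2215809 = (1190343 + 2290839)*((-1 + 3*1228)**2 - 598407) - 1*2215809 = 3481182*((-1 + 3684)**2 - 598407) - 2215809 = 3481182*(3683**2 - 598407) - 2215809 = 3481182*(13564489 - 598407) - 2215809 = 3481182*12966082 - 2215809 = 45137291268924 - 2215809 = 45137289053115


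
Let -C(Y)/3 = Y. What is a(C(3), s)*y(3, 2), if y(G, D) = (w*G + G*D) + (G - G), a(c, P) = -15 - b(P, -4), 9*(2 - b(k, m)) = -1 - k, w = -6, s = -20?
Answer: 536/3 ≈ 178.67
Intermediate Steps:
C(Y) = -3*Y
b(k, m) = 19/9 + k/9 (b(k, m) = 2 - (-1 - k)/9 = 2 + (1/9 + k/9) = 19/9 + k/9)
a(c, P) = -154/9 - P/9 (a(c, P) = -15 - (19/9 + P/9) = -15 + (-19/9 - P/9) = -154/9 - P/9)
y(G, D) = -6*G + D*G (y(G, D) = (-6*G + G*D) + (G - G) = (-6*G + D*G) + 0 = -6*G + D*G)
a(C(3), s)*y(3, 2) = (-154/9 - 1/9*(-20))*(3*(-6 + 2)) = (-154/9 + 20/9)*(3*(-4)) = -134/9*(-12) = 536/3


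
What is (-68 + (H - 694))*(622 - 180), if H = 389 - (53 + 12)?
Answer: -193596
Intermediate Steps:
H = 324 (H = 389 - 1*65 = 389 - 65 = 324)
(-68 + (H - 694))*(622 - 180) = (-68 + (324 - 694))*(622 - 180) = (-68 - 370)*442 = -438*442 = -193596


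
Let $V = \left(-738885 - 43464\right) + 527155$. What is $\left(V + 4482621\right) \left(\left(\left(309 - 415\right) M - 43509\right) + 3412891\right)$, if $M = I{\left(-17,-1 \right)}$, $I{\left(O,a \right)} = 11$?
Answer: $14238887260232$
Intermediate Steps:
$M = 11$
$V = -255194$ ($V = -782349 + 527155 = -255194$)
$\left(V + 4482621\right) \left(\left(\left(309 - 415\right) M - 43509\right) + 3412891\right) = \left(-255194 + 4482621\right) \left(\left(\left(309 - 415\right) 11 - 43509\right) + 3412891\right) = 4227427 \left(\left(\left(-106\right) 11 - 43509\right) + 3412891\right) = 4227427 \left(\left(-1166 - 43509\right) + 3412891\right) = 4227427 \left(-44675 + 3412891\right) = 4227427 \cdot 3368216 = 14238887260232$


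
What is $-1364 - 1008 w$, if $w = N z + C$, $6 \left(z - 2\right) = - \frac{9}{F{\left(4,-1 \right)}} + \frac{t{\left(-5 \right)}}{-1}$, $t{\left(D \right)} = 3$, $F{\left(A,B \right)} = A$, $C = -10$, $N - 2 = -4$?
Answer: $10984$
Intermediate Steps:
$N = -2$ ($N = 2 - 4 = -2$)
$z = \frac{9}{8}$ ($z = 2 + \frac{- \frac{9}{4} + \frac{3}{-1}}{6} = 2 + \frac{\left(-9\right) \frac{1}{4} + 3 \left(-1\right)}{6} = 2 + \frac{- \frac{9}{4} - 3}{6} = 2 + \frac{1}{6} \left(- \frac{21}{4}\right) = 2 - \frac{7}{8} = \frac{9}{8} \approx 1.125$)
$w = - \frac{49}{4}$ ($w = \left(-2\right) \frac{9}{8} - 10 = - \frac{9}{4} - 10 = - \frac{49}{4} \approx -12.25$)
$-1364 - 1008 w = -1364 - -12348 = -1364 + 12348 = 10984$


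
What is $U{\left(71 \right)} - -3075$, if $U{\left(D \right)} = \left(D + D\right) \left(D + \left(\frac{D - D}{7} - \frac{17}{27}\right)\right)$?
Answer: $\frac{352825}{27} \approx 13068.0$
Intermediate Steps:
$U{\left(D \right)} = 2 D \left(- \frac{17}{27} + D\right)$ ($U{\left(D \right)} = 2 D \left(D + \left(0 \cdot \frac{1}{7} - \frac{17}{27}\right)\right) = 2 D \left(D + \left(0 - \frac{17}{27}\right)\right) = 2 D \left(D - \frac{17}{27}\right) = 2 D \left(- \frac{17}{27} + D\right)$)
$U{\left(71 \right)} - -3075 = \frac{2}{27} \cdot 71 \left(-17 + 27 \cdot 71\right) - -3075 = \frac{2}{27} \cdot 71 \left(-17 + 1917\right) + 3075 = \frac{2}{27} \cdot 71 \cdot 1900 + 3075 = \frac{269800}{27} + 3075 = \frac{352825}{27}$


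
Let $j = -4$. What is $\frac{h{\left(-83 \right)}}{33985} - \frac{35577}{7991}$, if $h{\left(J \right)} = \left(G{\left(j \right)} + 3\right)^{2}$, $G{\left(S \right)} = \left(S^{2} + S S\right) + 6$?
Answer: $- \frac{1195651474}{271574135} \approx -4.4027$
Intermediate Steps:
$G{\left(S \right)} = 6 + 2 S^{2}$ ($G{\left(S \right)} = \left(S^{2} + S^{2}\right) + 6 = 2 S^{2} + 6 = 6 + 2 S^{2}$)
$h{\left(J \right)} = 1681$ ($h{\left(J \right)} = \left(\left(6 + 2 \left(-4\right)^{2}\right) + 3\right)^{2} = \left(\left(6 + 2 \cdot 16\right) + 3\right)^{2} = \left(\left(6 + 32\right) + 3\right)^{2} = \left(38 + 3\right)^{2} = 41^{2} = 1681$)
$\frac{h{\left(-83 \right)}}{33985} - \frac{35577}{7991} = \frac{1681}{33985} - \frac{35577}{7991} = - \frac{1195651474}{271574135}$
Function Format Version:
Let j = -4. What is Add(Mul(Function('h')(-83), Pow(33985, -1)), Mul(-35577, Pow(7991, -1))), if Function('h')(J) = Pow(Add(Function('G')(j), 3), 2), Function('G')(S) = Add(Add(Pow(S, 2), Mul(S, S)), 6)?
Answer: Rational(-1195651474, 271574135) ≈ -4.4027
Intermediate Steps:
Function('G')(S) = Add(6, Mul(2, Pow(S, 2))) (Function('G')(S) = Add(Add(Pow(S, 2), Pow(S, 2)), 6) = Add(Mul(2, Pow(S, 2)), 6) = Add(6, Mul(2, Pow(S, 2))))
Function('h')(J) = 1681 (Function('h')(J) = Pow(Add(Add(6, Mul(2, Pow(-4, 2))), 3), 2) = Pow(Add(Add(6, Mul(2, 16)), 3), 2) = Pow(Add(Add(6, 32), 3), 2) = Pow(Add(38, 3), 2) = Pow(41, 2) = 1681)
Add(Mul(Function('h')(-83), Pow(33985, -1)), Mul(-35577, Pow(7991, -1))) = Add(Mul(1681, Pow(33985, -1)), Mul(-35577, Pow(7991, -1))) = Add(Mul(1681, Rational(1, 33985)), Mul(-35577, Rational(1, 7991))) = Add(Rational(1681, 33985), Rational(-35577, 7991)) = Rational(-1195651474, 271574135)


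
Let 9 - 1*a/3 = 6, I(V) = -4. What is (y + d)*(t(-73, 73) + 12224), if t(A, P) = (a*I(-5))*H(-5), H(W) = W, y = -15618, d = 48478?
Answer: 407595440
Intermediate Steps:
a = 9 (a = 27 - 3*6 = 27 - 18 = 9)
t(A, P) = 180 (t(A, P) = (9*(-4))*(-5) = -36*(-5) = 180)
(y + d)*(t(-73, 73) + 12224) = (-15618 + 48478)*(180 + 12224) = 32860*12404 = 407595440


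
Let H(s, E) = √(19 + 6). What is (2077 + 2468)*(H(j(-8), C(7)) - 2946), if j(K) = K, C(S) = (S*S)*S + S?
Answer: -13366845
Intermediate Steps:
C(S) = S + S³ (C(S) = S²*S + S = S³ + S = S + S³)
H(s, E) = 5 (H(s, E) = √25 = 5)
(2077 + 2468)*(H(j(-8), C(7)) - 2946) = (2077 + 2468)*(5 - 2946) = 4545*(-2941) = -13366845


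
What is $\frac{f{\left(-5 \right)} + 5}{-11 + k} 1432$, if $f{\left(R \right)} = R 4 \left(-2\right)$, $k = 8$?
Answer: $-21480$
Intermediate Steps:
$f{\left(R \right)} = - 8 R$ ($f{\left(R \right)} = 4 R \left(-2\right) = - 8 R$)
$\frac{f{\left(-5 \right)} + 5}{-11 + k} 1432 = \frac{\left(-8\right) \left(-5\right) + 5}{-11 + 8} \cdot 1432 = \frac{40 + 5}{-3} \cdot 1432 = 45 \left(- \frac{1}{3}\right) 1432 = \left(-15\right) 1432 = -21480$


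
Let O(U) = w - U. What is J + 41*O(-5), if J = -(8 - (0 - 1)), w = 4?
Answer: 360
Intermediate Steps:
O(U) = 4 - U
J = -9 (J = -(8 - 1*(-1)) = -(8 + 1) = -1*9 = -9)
J + 41*O(-5) = -9 + 41*(4 - 1*(-5)) = -9 + 41*(4 + 5) = -9 + 41*9 = -9 + 369 = 360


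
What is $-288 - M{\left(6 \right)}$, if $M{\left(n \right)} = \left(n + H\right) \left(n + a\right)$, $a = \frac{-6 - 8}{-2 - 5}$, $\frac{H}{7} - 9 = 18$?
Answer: $-1848$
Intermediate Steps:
$H = 189$ ($H = 63 + 7 \cdot 18 = 63 + 126 = 189$)
$a = 2$ ($a = - \frac{14}{-7} = \left(-14\right) \left(- \frac{1}{7}\right) = 2$)
$M{\left(n \right)} = \left(2 + n\right) \left(189 + n\right)$ ($M{\left(n \right)} = \left(n + 189\right) \left(n + 2\right) = \left(189 + n\right) \left(2 + n\right) = \left(2 + n\right) \left(189 + n\right)$)
$-288 - M{\left(6 \right)} = -288 - \left(378 + 6^{2} + 191 \cdot 6\right) = -288 - \left(378 + 36 + 1146\right) = -288 - 1560 = -1848$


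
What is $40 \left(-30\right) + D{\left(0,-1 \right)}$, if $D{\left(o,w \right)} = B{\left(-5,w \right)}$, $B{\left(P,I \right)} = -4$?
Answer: $-1204$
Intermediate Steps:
$D{\left(o,w \right)} = -4$
$40 \left(-30\right) + D{\left(0,-1 \right)} = 40 \left(-30\right) - 4 = -1200 - 4 = -1204$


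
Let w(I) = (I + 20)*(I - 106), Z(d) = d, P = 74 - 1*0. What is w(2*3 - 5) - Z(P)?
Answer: -2279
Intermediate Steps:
P = 74 (P = 74 + 0 = 74)
w(I) = (-106 + I)*(20 + I) (w(I) = (20 + I)*(-106 + I) = (-106 + I)*(20 + I))
w(2*3 - 5) - Z(P) = (-2120 + (2*3 - 5)**2 - 86*(2*3 - 5)) - 1*74 = (-2120 + (6 - 5)**2 - 86*(6 - 5)) - 74 = (-2120 + 1**2 - 86*1) - 74 = (-2120 + 1 - 86) - 74 = -2205 - 74 = -2279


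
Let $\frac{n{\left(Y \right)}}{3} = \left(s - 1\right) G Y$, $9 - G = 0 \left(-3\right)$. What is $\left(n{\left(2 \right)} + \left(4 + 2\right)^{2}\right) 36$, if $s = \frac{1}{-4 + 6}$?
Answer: $324$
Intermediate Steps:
$G = 9$ ($G = 9 - 0 \left(-3\right) = 9 - 0 = 9 + 0 = 9$)
$s = \frac{1}{2} \approx 0.5$
$n{\left(Y \right)} = - \frac{27 Y}{2}$ ($n{\left(Y \right)} = 3 \left(\frac{1}{2} - 1\right) 9 Y = 3 \left(- \frac{9 Y}{2}\right) = - \frac{27 Y}{2}$)
$\left(n{\left(2 \right)} + \left(4 + 2\right)^{2}\right) 36 = \left(\left(- \frac{27}{2}\right) 2 + \left(4 + 2\right)^{2}\right) 36 = \left(-27 + 6^{2}\right) 36 = \left(-27 + 36\right) 36 = 9 \cdot 36 = 324$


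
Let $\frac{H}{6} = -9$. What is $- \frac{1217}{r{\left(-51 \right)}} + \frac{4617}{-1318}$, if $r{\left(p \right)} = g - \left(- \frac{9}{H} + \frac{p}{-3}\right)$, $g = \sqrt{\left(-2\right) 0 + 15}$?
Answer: $\frac{944787135}{13270942} + \frac{43812 \sqrt{15}}{10069} \approx 88.044$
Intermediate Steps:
$H = -54$ ($H = 6 \left(-9\right) = -54$)
$g = \sqrt{15}$ ($g = \sqrt{0 + 15} = \sqrt{15} \approx 3.873$)
$r{\left(p \right)} = - \frac{1}{6} + \sqrt{15} + \frac{p}{3}$ ($r{\left(p \right)} = \sqrt{15} - \left(- \frac{9}{-54} + \frac{p}{-3}\right) = \sqrt{15} - \left(\left(-9\right) \left(- \frac{1}{54}\right) + p \left(- \frac{1}{3}\right)\right) = \sqrt{15} - \left(\frac{1}{6} - \frac{p}{3}\right) = \sqrt{15} + \left(- \frac{1}{6} + \frac{p}{3}\right) = - \frac{1}{6} + \sqrt{15} + \frac{p}{3}$)
$- \frac{1217}{r{\left(-51 \right)}} + \frac{4617}{-1318} = - \frac{1217}{- \frac{1}{6} + \sqrt{15} + \frac{1}{3} \left(-51\right)} + \frac{4617}{-1318} = - \frac{1217}{- \frac{1}{6} + \sqrt{15} - 17} + 4617 \left(- \frac{1}{1318}\right) = - \frac{1217}{- \frac{103}{6} + \sqrt{15}} - \frac{4617}{1318} = - \frac{4617}{1318} - \frac{1217}{- \frac{103}{6} + \sqrt{15}}$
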